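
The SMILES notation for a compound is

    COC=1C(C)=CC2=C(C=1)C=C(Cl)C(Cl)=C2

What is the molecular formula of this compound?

C12H10Cl2O

Walk through each heavy atom and fill implicit hydrogens from standard valence (C 4, N 3, O 2, S 2, halogen 1):
  atom 1: C, bond orders sum to 1 (valence 4) → 3 H
  atom 2: O, bond orders sum to 2 (valence 2) → 0 H
  atom 3: C, bond orders sum to 4 (valence 4) → 0 H
  atom 4: C, bond orders sum to 4 (valence 4) → 0 H
  atom 5: C, bond orders sum to 1 (valence 4) → 3 H
  atom 6: C, bond orders sum to 3 (valence 4) → 1 H
  atom 7: C, bond orders sum to 4 (valence 4) → 0 H
  atom 8: C, bond orders sum to 4 (valence 4) → 0 H
  atom 9: C, bond orders sum to 3 (valence 4) → 1 H
  atom 10: C, bond orders sum to 3 (valence 4) → 1 H
  atom 11: C, bond orders sum to 4 (valence 4) → 0 H
  atom 12: Cl (halogen, monovalent) → 0 H
  atom 13: C, bond orders sum to 4 (valence 4) → 0 H
  atom 14: Cl (halogen, monovalent) → 0 H
  atom 15: C, bond orders sum to 3 (valence 4) → 1 H
Totals → C:12, H:10, Cl:2, O:1.
In Hill order: C12H10Cl2O.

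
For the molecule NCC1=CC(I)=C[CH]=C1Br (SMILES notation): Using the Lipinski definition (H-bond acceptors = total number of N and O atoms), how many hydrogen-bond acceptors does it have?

N atoms: 1; O atoms: 0.
Lipinski HBA = 1 + 0 = 1.

1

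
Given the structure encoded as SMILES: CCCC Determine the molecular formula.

Walk through each heavy atom and fill implicit hydrogens from standard valence (C 4, N 3, O 2, S 2, halogen 1):
  atom 1: C, bond orders sum to 1 (valence 4) → 3 H
  atom 2: C, bond orders sum to 2 (valence 4) → 2 H
  atom 3: C, bond orders sum to 2 (valence 4) → 2 H
  atom 4: C, bond orders sum to 1 (valence 4) → 3 H
Totals → C:4, H:10.

C4H10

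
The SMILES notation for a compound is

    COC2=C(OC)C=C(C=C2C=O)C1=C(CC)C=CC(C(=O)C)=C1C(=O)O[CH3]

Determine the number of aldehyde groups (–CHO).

The aldehyde motif appears at heavy-atom position 11 in the SMILES.
Other groups present: 1 ester, 2 ether, 1 ketone.
Aldehyde count: 1.

1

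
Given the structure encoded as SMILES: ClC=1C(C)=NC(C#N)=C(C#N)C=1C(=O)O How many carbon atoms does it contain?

Count every carbon token in the SMILES (each C, including those in ring-closure positions and inside branches).
Carbon count: 9.

9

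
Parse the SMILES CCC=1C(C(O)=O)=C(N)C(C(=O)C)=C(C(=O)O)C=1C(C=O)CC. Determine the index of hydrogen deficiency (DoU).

Degree of unsaturation = (number of rings) + (number of π bonds).
Ring closures in the SMILES: 1.
π bonds: 7 double bonds (each 1 DoU) → 7 DoU from unsaturation.
Total DoU = 1 + 7 = 8.

8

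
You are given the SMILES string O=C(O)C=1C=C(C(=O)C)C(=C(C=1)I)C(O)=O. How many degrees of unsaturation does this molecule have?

Degree of unsaturation = (number of rings) + (number of π bonds).
Ring closures in the SMILES: 1.
π bonds: 6 double bonds (each 1 DoU) → 6 DoU from unsaturation.
Total DoU = 1 + 6 = 7.

7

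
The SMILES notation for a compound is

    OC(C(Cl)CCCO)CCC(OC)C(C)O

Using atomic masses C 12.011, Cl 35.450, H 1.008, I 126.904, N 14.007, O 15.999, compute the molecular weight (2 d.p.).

First, the molecular formula is C11H23ClO4 (counting implicit H from valence).
  C: 11 × 12.011 = 132.121
  Cl: 1 × 35.450 = 35.450
  H: 23 × 1.008 = 23.184
  O: 4 × 15.999 = 63.996
Sum: 11×12.011 + 1×35.450 + 23×1.008 + 4×15.999 = 254.751 → 254.75 g/mol.

254.75 g/mol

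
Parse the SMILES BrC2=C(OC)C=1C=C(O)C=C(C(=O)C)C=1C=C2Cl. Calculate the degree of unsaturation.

8

Degree of unsaturation = (number of rings) + (number of π bonds).
Ring closures in the SMILES: 2.
π bonds: 6 double bonds (each 1 DoU) → 6 DoU from unsaturation.
Total DoU = 2 + 6 = 8.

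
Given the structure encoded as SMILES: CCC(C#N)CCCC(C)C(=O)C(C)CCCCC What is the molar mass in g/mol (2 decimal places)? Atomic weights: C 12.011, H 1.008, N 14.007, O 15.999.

265.44 g/mol

First, the molecular formula is C17H31NO (counting implicit H from valence).
  C: 17 × 12.011 = 204.187
  H: 31 × 1.008 = 31.248
  N: 1 × 14.007 = 14.007
  O: 1 × 15.999 = 15.999
Sum: 17×12.011 + 31×1.008 + 1×14.007 + 1×15.999 = 265.441 → 265.44 g/mol.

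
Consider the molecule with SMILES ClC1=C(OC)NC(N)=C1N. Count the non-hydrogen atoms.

Every atom symbol written in the SMILES (organic subset) is one heavy atom; implicit H are not written.
Heavy atoms by element → C:5, Cl:1, N:3, O:1.
Total: 10.

10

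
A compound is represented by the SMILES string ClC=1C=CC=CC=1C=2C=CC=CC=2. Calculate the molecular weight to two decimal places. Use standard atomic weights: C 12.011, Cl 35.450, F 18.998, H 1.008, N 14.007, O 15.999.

188.65 g/mol

First, the molecular formula is C12H9Cl (counting implicit H from valence).
  C: 12 × 12.011 = 144.132
  Cl: 1 × 35.450 = 35.450
  H: 9 × 1.008 = 9.072
Sum: 12×12.011 + 1×35.450 + 9×1.008 = 188.654 → 188.65 g/mol.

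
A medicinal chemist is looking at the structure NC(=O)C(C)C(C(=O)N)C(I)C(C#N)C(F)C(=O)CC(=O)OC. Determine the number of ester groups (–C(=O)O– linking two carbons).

1

The ester motif appears at heavy-atom position 20 in the SMILES.
Other groups present: 2 amide, 1 ketone, 1 nitrile.
Ester count: 1.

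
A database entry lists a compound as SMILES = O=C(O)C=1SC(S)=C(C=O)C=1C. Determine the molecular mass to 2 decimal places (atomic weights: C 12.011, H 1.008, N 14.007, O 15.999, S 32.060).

202.24 g/mol

First, the molecular formula is C7H6O3S2 (counting implicit H from valence).
  C: 7 × 12.011 = 84.077
  H: 6 × 1.008 = 6.048
  O: 3 × 15.999 = 47.997
  S: 2 × 32.060 = 64.120
Sum: 7×12.011 + 6×1.008 + 3×15.999 + 2×32.060 = 202.242 → 202.24 g/mol.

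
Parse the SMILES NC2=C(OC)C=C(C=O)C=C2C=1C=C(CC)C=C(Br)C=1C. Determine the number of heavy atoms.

Every atom symbol written in the SMILES (organic subset) is one heavy atom; implicit H are not written.
Heavy atoms by element → Br:1, C:17, N:1, O:2.
Total: 21.

21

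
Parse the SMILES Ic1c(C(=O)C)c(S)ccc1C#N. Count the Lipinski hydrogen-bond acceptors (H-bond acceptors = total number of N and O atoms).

2

N atoms: 1; O atoms: 1.
Lipinski HBA = 1 + 1 = 2.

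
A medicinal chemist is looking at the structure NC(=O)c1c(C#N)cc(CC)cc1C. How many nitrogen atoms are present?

2

Scan the SMILES for N atoms (remember two-letter symbols like Cl and Br are single atoms).
Nitrogen count: 2.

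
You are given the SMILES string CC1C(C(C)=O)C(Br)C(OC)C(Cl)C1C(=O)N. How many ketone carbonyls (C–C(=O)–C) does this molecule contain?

1

The ketone motif appears at heavy-atom position 4 in the SMILES.
Other groups present: 1 amide, 1 ether.
Ketone count: 1.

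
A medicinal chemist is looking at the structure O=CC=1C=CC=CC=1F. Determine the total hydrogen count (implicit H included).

Walk through each heavy atom and fill implicit hydrogens from standard valence (C 4, N 3, O 2, S 2, halogen 1):
  atom 1: O, bond orders sum to 2 (valence 2) → 0 H
  atom 2: C, bond orders sum to 3 (valence 4) → 1 H
  atom 3: C, bond orders sum to 4 (valence 4) → 0 H
  atom 4: C, bond orders sum to 3 (valence 4) → 1 H
  atom 5: C, bond orders sum to 3 (valence 4) → 1 H
  atom 6: C, bond orders sum to 3 (valence 4) → 1 H
  atom 7: C, bond orders sum to 3 (valence 4) → 1 H
  atom 8: C, bond orders sum to 4 (valence 4) → 0 H
  atom 9: F (halogen, monovalent) → 0 H
Total hydrogens: 5.

5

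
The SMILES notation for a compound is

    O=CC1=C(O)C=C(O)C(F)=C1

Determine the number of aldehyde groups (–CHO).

The aldehyde motif appears at heavy-atom position 2 in the SMILES.
Other groups present: 2 hydroxyl.
Aldehyde count: 1.

1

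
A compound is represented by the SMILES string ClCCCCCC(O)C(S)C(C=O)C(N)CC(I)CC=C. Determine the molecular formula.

C15H27ClINO2S

Walk through each heavy atom and fill implicit hydrogens from standard valence (C 4, N 3, O 2, S 2, halogen 1):
  atom 1: Cl (halogen, monovalent) → 0 H
  atom 2: C, bond orders sum to 2 (valence 4) → 2 H
  atom 3: C, bond orders sum to 2 (valence 4) → 2 H
  atom 4: C, bond orders sum to 2 (valence 4) → 2 H
  atom 5: C, bond orders sum to 2 (valence 4) → 2 H
  atom 6: C, bond orders sum to 2 (valence 4) → 2 H
  atom 7: C, bond orders sum to 3 (valence 4) → 1 H
  atom 8: O, bond orders sum to 1 (valence 2) → 1 H
  atom 9: C, bond orders sum to 3 (valence 4) → 1 H
  atom 10: S, bond orders sum to 1 (valence 2) → 1 H
  atom 11: C, bond orders sum to 3 (valence 4) → 1 H
  atom 12: C, bond orders sum to 3 (valence 4) → 1 H
  atom 13: O, bond orders sum to 2 (valence 2) → 0 H
  atom 14: C, bond orders sum to 3 (valence 4) → 1 H
  atom 15: N, bond orders sum to 1 (valence 3) → 2 H
  atom 16: C, bond orders sum to 2 (valence 4) → 2 H
  atom 17: C, bond orders sum to 3 (valence 4) → 1 H
  atom 18: I (halogen, monovalent) → 0 H
  atom 19: C, bond orders sum to 2 (valence 4) → 2 H
  atom 20: C, bond orders sum to 3 (valence 4) → 1 H
  atom 21: C, bond orders sum to 2 (valence 4) → 2 H
Totals → C:15, H:27, Cl:1, I:1, N:1, O:2, S:1.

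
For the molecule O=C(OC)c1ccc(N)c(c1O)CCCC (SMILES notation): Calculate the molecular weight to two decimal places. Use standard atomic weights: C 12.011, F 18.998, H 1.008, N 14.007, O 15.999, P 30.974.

First, the molecular formula is C12H17NO3 (counting implicit H from valence).
  C: 12 × 12.011 = 144.132
  H: 17 × 1.008 = 17.136
  N: 1 × 14.007 = 14.007
  O: 3 × 15.999 = 47.997
Sum: 12×12.011 + 17×1.008 + 1×14.007 + 3×15.999 = 223.272 → 223.27 g/mol.

223.27 g/mol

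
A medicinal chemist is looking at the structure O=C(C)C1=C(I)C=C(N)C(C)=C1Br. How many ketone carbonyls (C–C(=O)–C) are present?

The ketone motif appears at heavy-atom position 2 in the SMILES.
Other groups present: 1 primary amine.
Ketone count: 1.

1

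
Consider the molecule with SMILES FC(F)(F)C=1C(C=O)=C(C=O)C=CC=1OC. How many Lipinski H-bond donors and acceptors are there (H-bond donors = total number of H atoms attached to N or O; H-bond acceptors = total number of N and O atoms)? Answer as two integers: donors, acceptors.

0, 3

Donors: find every N or O and count the H atoms it carries.
  atom 8 (O): bond orders sum to 2 → 0 H
  atom 11 (O): bond orders sum to 2 → 0 H
  atom 15 (O): bond orders sum to 2 → 0 H
Lipinski HBD = 0.
Acceptors: N atoms = 0, O atoms = 3 → HBA = 3.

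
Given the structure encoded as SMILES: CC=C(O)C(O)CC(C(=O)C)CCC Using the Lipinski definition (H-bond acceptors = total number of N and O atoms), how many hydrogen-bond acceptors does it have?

3

N atoms: 0; O atoms: 3.
Lipinski HBA = 0 + 3 = 3.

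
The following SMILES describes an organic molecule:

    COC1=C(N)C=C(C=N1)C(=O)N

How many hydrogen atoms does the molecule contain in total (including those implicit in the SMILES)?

9

Walk through each heavy atom and fill implicit hydrogens from standard valence (C 4, N 3, O 2, S 2, halogen 1):
  atom 1: C, bond orders sum to 1 (valence 4) → 3 H
  atom 2: O, bond orders sum to 2 (valence 2) → 0 H
  atom 3: C, bond orders sum to 4 (valence 4) → 0 H
  atom 4: C, bond orders sum to 4 (valence 4) → 0 H
  atom 5: N, bond orders sum to 1 (valence 3) → 2 H
  atom 6: C, bond orders sum to 3 (valence 4) → 1 H
  atom 7: C, bond orders sum to 4 (valence 4) → 0 H
  atom 8: C, bond orders sum to 3 (valence 4) → 1 H
  atom 9: N, bond orders sum to 3 (valence 3) → 0 H
  atom 10: C, bond orders sum to 4 (valence 4) → 0 H
  atom 11: O, bond orders sum to 2 (valence 2) → 0 H
  atom 12: N, bond orders sum to 1 (valence 3) → 2 H
Total hydrogens: 9.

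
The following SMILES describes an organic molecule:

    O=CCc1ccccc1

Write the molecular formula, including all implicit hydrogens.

C8H8O

Walk through each heavy atom and fill implicit hydrogens from standard valence (C 4, N 3, O 2, S 2, halogen 1); for lowercase aromatic atoms, an aromatic c carries 1 H when it has two neighbours and 0 H with three, and aromatic n carries 0 H:
  atom 1: O, bond orders sum to 2 (valence 2) → 0 H
  atom 2: C, bond orders sum to 3 (valence 4) → 1 H
  atom 3: C, bond orders sum to 2 (valence 4) → 2 H
  atom 4: aromatic c, 3 neighbours → 0 H
  atom 5: aromatic c, 2 neighbours → 1 H
  atom 6: aromatic c, 2 neighbours → 1 H
  atom 7: aromatic c, 2 neighbours → 1 H
  atom 8: aromatic c, 2 neighbours → 1 H
  atom 9: aromatic c, 2 neighbours → 1 H
Totals → C:8, H:8, O:1.
In Hill order: C8H8O.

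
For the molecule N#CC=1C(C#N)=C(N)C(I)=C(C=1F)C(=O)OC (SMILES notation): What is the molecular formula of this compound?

Walk through each heavy atom and fill implicit hydrogens from standard valence (C 4, N 3, O 2, S 2, halogen 1):
  atom 1: N, bond orders sum to 3 (valence 3) → 0 H
  atom 2: C, bond orders sum to 4 (valence 4) → 0 H
  atom 3: C, bond orders sum to 4 (valence 4) → 0 H
  atom 4: C, bond orders sum to 4 (valence 4) → 0 H
  atom 5: C, bond orders sum to 4 (valence 4) → 0 H
  atom 6: N, bond orders sum to 3 (valence 3) → 0 H
  atom 7: C, bond orders sum to 4 (valence 4) → 0 H
  atom 8: N, bond orders sum to 1 (valence 3) → 2 H
  atom 9: C, bond orders sum to 4 (valence 4) → 0 H
  atom 10: I (halogen, monovalent) → 0 H
  atom 11: C, bond orders sum to 4 (valence 4) → 0 H
  atom 12: C, bond orders sum to 4 (valence 4) → 0 H
  atom 13: F (halogen, monovalent) → 0 H
  atom 14: C, bond orders sum to 4 (valence 4) → 0 H
  atom 15: O, bond orders sum to 2 (valence 2) → 0 H
  atom 16: O, bond orders sum to 2 (valence 2) → 0 H
  atom 17: C, bond orders sum to 1 (valence 4) → 3 H
Totals → C:10, H:5, F:1, I:1, N:3, O:2.
In Hill order: C10H5FIN3O2.

C10H5FIN3O2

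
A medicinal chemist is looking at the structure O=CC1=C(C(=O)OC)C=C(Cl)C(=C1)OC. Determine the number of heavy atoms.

15

Every atom symbol written in the SMILES (organic subset) is one heavy atom; implicit H are not written.
Heavy atoms by element → C:10, Cl:1, O:4.
Total: 15.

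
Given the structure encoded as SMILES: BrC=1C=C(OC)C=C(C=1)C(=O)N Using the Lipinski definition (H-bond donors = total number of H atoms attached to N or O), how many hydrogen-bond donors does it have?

2

Donors: find every N or O and count the H atoms it carries.
  atom 5 (O): bond orders sum to 2 → 0 H
  atom 11 (O): bond orders sum to 2 → 0 H
  atom 12 (N): bond orders sum to 1 → 2 H
Lipinski HBD = 2.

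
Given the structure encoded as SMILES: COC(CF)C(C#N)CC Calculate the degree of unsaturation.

Degree of unsaturation = (number of rings) + (number of π bonds).
Ring closures in the SMILES: 0.
π bonds: 1 triple bond (each 2 DoU) → 2 DoU from unsaturation.
Total DoU = 0 + 2 = 2.

2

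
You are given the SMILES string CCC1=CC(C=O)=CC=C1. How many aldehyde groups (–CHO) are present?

The aldehyde motif appears at heavy-atom position 6 in the SMILES.
Aldehyde count: 1.

1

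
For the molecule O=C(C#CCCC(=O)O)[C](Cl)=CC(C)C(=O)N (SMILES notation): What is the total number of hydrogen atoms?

Walk through each heavy atom and fill implicit hydrogens from standard valence (C 4, N 3, O 2, S 2, halogen 1):
  atom 1: O, bond orders sum to 2 (valence 2) → 0 H
  atom 2: C, bond orders sum to 4 (valence 4) → 0 H
  atom 3: C, bond orders sum to 4 (valence 4) → 0 H
  atom 4: C, bond orders sum to 4 (valence 4) → 0 H
  atom 5: C, bond orders sum to 2 (valence 4) → 2 H
  atom 6: C, bond orders sum to 2 (valence 4) → 2 H
  atom 7: C, bond orders sum to 4 (valence 4) → 0 H
  atom 8: O, bond orders sum to 2 (valence 2) → 0 H
  atom 9: O, bond orders sum to 1 (valence 2) → 1 H
  atom 10: C with explicit H count 0
  atom 11: Cl (halogen, monovalent) → 0 H
  atom 12: C, bond orders sum to 3 (valence 4) → 1 H
  atom 13: C, bond orders sum to 3 (valence 4) → 1 H
  atom 14: C, bond orders sum to 1 (valence 4) → 3 H
  atom 15: C, bond orders sum to 4 (valence 4) → 0 H
  atom 16: O, bond orders sum to 2 (valence 2) → 0 H
  atom 17: N, bond orders sum to 1 (valence 3) → 2 H
Total hydrogens: 12.

12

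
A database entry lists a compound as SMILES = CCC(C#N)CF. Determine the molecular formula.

C5H8FN

Walk through each heavy atom and fill implicit hydrogens from standard valence (C 4, N 3, O 2, S 2, halogen 1):
  atom 1: C, bond orders sum to 1 (valence 4) → 3 H
  atom 2: C, bond orders sum to 2 (valence 4) → 2 H
  atom 3: C, bond orders sum to 3 (valence 4) → 1 H
  atom 4: C, bond orders sum to 4 (valence 4) → 0 H
  atom 5: N, bond orders sum to 3 (valence 3) → 0 H
  atom 6: C, bond orders sum to 2 (valence 4) → 2 H
  atom 7: F (halogen, monovalent) → 0 H
Totals → C:5, H:8, F:1, N:1.
In Hill order: C5H8FN.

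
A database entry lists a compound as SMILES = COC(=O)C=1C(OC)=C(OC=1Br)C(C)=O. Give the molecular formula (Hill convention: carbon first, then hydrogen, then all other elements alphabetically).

Walk through each heavy atom and fill implicit hydrogens from standard valence (C 4, N 3, O 2, S 2, halogen 1):
  atom 1: C, bond orders sum to 1 (valence 4) → 3 H
  atom 2: O, bond orders sum to 2 (valence 2) → 0 H
  atom 3: C, bond orders sum to 4 (valence 4) → 0 H
  atom 4: O, bond orders sum to 2 (valence 2) → 0 H
  atom 5: C, bond orders sum to 4 (valence 4) → 0 H
  atom 6: C, bond orders sum to 4 (valence 4) → 0 H
  atom 7: O, bond orders sum to 2 (valence 2) → 0 H
  atom 8: C, bond orders sum to 1 (valence 4) → 3 H
  atom 9: C, bond orders sum to 4 (valence 4) → 0 H
  atom 10: O, bond orders sum to 2 (valence 2) → 0 H
  atom 11: C, bond orders sum to 4 (valence 4) → 0 H
  atom 12: Br (halogen, monovalent) → 0 H
  atom 13: C, bond orders sum to 4 (valence 4) → 0 H
  atom 14: C, bond orders sum to 1 (valence 4) → 3 H
  atom 15: O, bond orders sum to 2 (valence 2) → 0 H
Totals → C:9, H:9, Br:1, O:5.
In Hill order: C9H9BrO5.

C9H9BrO5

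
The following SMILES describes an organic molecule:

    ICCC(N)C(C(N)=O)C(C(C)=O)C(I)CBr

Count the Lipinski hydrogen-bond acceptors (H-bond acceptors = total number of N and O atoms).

N atoms: 2; O atoms: 2.
Lipinski HBA = 2 + 2 = 4.

4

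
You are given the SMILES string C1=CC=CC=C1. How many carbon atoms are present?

Count every carbon token in the SMILES (each C, including those in ring-closure positions and inside branches).
Carbon count: 6.

6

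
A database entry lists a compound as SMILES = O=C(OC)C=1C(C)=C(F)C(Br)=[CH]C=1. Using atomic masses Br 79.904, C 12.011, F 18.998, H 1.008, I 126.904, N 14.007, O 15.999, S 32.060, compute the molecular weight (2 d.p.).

First, the molecular formula is C9H8BrFO2 (counting implicit H from valence).
  Br: 1 × 79.904 = 79.904
  C: 9 × 12.011 = 108.099
  F: 1 × 18.998 = 18.998
  H: 8 × 1.008 = 8.064
  O: 2 × 15.999 = 31.998
Sum: 1×79.904 + 9×12.011 + 1×18.998 + 8×1.008 + 2×15.999 = 247.063 → 247.06 g/mol.

247.06 g/mol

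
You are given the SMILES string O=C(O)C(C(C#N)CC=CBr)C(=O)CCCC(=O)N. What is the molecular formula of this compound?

Walk through each heavy atom and fill implicit hydrogens from standard valence (C 4, N 3, O 2, S 2, halogen 1):
  atom 1: O, bond orders sum to 2 (valence 2) → 0 H
  atom 2: C, bond orders sum to 4 (valence 4) → 0 H
  atom 3: O, bond orders sum to 1 (valence 2) → 1 H
  atom 4: C, bond orders sum to 3 (valence 4) → 1 H
  atom 5: C, bond orders sum to 3 (valence 4) → 1 H
  atom 6: C, bond orders sum to 4 (valence 4) → 0 H
  atom 7: N, bond orders sum to 3 (valence 3) → 0 H
  atom 8: C, bond orders sum to 2 (valence 4) → 2 H
  atom 9: C, bond orders sum to 3 (valence 4) → 1 H
  atom 10: C, bond orders sum to 3 (valence 4) → 1 H
  atom 11: Br (halogen, monovalent) → 0 H
  atom 12: C, bond orders sum to 4 (valence 4) → 0 H
  atom 13: O, bond orders sum to 2 (valence 2) → 0 H
  atom 14: C, bond orders sum to 2 (valence 4) → 2 H
  atom 15: C, bond orders sum to 2 (valence 4) → 2 H
  atom 16: C, bond orders sum to 2 (valence 4) → 2 H
  atom 17: C, bond orders sum to 4 (valence 4) → 0 H
  atom 18: O, bond orders sum to 2 (valence 2) → 0 H
  atom 19: N, bond orders sum to 1 (valence 3) → 2 H
Totals → C:12, H:15, Br:1, N:2, O:4.

C12H15BrN2O4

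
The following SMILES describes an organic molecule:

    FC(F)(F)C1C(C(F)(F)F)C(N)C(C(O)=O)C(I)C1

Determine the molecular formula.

C9H10F6INO2

Walk through each heavy atom and fill implicit hydrogens from standard valence (C 4, N 3, O 2, S 2, halogen 1):
  atom 1: F (halogen, monovalent) → 0 H
  atom 2: C, bond orders sum to 4 (valence 4) → 0 H
  atom 3: F (halogen, monovalent) → 0 H
  atom 4: F (halogen, monovalent) → 0 H
  atom 5: C, bond orders sum to 3 (valence 4) → 1 H
  atom 6: C, bond orders sum to 3 (valence 4) → 1 H
  atom 7: C, bond orders sum to 4 (valence 4) → 0 H
  atom 8: F (halogen, monovalent) → 0 H
  atom 9: F (halogen, monovalent) → 0 H
  atom 10: F (halogen, monovalent) → 0 H
  atom 11: C, bond orders sum to 3 (valence 4) → 1 H
  atom 12: N, bond orders sum to 1 (valence 3) → 2 H
  atom 13: C, bond orders sum to 3 (valence 4) → 1 H
  atom 14: C, bond orders sum to 4 (valence 4) → 0 H
  atom 15: O, bond orders sum to 1 (valence 2) → 1 H
  atom 16: O, bond orders sum to 2 (valence 2) → 0 H
  atom 17: C, bond orders sum to 3 (valence 4) → 1 H
  atom 18: I (halogen, monovalent) → 0 H
  atom 19: C, bond orders sum to 2 (valence 4) → 2 H
Totals → C:9, H:10, F:6, I:1, N:1, O:2.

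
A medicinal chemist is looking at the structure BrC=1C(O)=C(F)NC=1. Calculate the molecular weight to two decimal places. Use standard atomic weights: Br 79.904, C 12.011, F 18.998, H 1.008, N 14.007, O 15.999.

179.98 g/mol

First, the molecular formula is C4H3BrFNO (counting implicit H from valence).
  Br: 1 × 79.904 = 79.904
  C: 4 × 12.011 = 48.044
  F: 1 × 18.998 = 18.998
  H: 3 × 1.008 = 3.024
  N: 1 × 14.007 = 14.007
  O: 1 × 15.999 = 15.999
Sum: 1×79.904 + 4×12.011 + 1×18.998 + 3×1.008 + 1×14.007 + 1×15.999 = 179.976 → 179.98 g/mol.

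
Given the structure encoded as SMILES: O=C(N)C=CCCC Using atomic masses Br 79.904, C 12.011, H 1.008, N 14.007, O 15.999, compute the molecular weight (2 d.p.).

First, the molecular formula is C6H11NO (counting implicit H from valence).
  C: 6 × 12.011 = 72.066
  H: 11 × 1.008 = 11.088
  N: 1 × 14.007 = 14.007
  O: 1 × 15.999 = 15.999
Sum: 6×12.011 + 11×1.008 + 1×14.007 + 1×15.999 = 113.160 → 113.16 g/mol.

113.16 g/mol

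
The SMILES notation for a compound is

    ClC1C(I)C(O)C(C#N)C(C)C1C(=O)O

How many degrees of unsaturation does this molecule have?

4

Degree of unsaturation = (number of rings) + (number of π bonds).
Ring closures in the SMILES: 1.
π bonds: 1 double bond (each 1 DoU), 1 triple bond (each 2 DoU) → 3 DoU from unsaturation.
Total DoU = 1 + 3 = 4.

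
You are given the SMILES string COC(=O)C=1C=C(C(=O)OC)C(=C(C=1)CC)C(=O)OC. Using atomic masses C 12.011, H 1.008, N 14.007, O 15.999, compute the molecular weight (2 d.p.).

First, the molecular formula is C14H16O6 (counting implicit H from valence).
  C: 14 × 12.011 = 168.154
  H: 16 × 1.008 = 16.128
  O: 6 × 15.999 = 95.994
Sum: 14×12.011 + 16×1.008 + 6×15.999 = 280.276 → 280.28 g/mol.

280.28 g/mol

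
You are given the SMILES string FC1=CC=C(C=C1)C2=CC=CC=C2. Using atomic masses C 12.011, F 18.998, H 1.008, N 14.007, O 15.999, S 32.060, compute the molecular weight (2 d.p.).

172.20 g/mol

First, the molecular formula is C12H9F (counting implicit H from valence).
  C: 12 × 12.011 = 144.132
  F: 1 × 18.998 = 18.998
  H: 9 × 1.008 = 9.072
Sum: 12×12.011 + 1×18.998 + 9×1.008 = 172.202 → 172.20 g/mol.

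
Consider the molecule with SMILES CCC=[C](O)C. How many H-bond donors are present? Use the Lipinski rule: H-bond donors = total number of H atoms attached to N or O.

1

Donors: find every N or O and count the H atoms it carries.
  atom 5 (O): bond orders sum to 1 → 1 H
Lipinski HBD = 1.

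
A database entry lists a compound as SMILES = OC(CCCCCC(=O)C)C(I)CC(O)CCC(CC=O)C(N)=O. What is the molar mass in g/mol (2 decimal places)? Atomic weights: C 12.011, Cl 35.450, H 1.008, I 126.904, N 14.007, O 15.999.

455.33 g/mol

First, the molecular formula is C17H30INO5 (counting implicit H from valence).
  C: 17 × 12.011 = 204.187
  H: 30 × 1.008 = 30.240
  I: 1 × 126.904 = 126.904
  N: 1 × 14.007 = 14.007
  O: 5 × 15.999 = 79.995
Sum: 17×12.011 + 30×1.008 + 1×126.904 + 1×14.007 + 5×15.999 = 455.333 → 455.33 g/mol.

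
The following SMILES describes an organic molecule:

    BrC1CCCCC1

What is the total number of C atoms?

6

Count every carbon token in the SMILES (each C, including those in ring-closure positions and inside branches).
Carbon count: 6.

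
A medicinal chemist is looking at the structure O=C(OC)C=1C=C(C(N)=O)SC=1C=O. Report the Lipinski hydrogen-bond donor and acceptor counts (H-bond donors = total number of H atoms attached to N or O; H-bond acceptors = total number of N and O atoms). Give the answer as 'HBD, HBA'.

2, 5

Donors: find every N or O and count the H atoms it carries.
  atom 1 (O): bond orders sum to 2 → 0 H
  atom 3 (O): bond orders sum to 2 → 0 H
  atom 9 (N): bond orders sum to 1 → 2 H
  atom 10 (O): bond orders sum to 2 → 0 H
  atom 14 (O): bond orders sum to 2 → 0 H
Lipinski HBD = 2.
Acceptors: N atoms = 1, O atoms = 4 → HBA = 5.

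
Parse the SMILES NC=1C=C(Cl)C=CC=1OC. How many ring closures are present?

1

In SMILES, each pair of matching ring-closure digits denotes one ring-closing bond; the number of such bonds equals the number of independent rings.
Ring-closure bonds here: 1.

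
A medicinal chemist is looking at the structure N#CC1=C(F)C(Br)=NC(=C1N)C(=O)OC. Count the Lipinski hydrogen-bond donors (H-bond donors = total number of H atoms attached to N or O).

Donors: find every N or O and count the H atoms it carries.
  atom 1 (N): bond orders sum to 3 → 0 H
  atom 8 (N): bond orders sum to 3 → 0 H
  atom 11 (N): bond orders sum to 1 → 2 H
  atom 13 (O): bond orders sum to 2 → 0 H
  atom 14 (O): bond orders sum to 2 → 0 H
Lipinski HBD = 2.

2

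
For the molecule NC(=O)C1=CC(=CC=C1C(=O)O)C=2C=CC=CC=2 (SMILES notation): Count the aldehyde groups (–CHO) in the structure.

Scan the SMILES for the aldehyde motif — none present.
Groups that are present: 1 amide, 1 carboxylic acid.

0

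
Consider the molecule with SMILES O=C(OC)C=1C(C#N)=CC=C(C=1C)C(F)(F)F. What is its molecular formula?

Walk through each heavy atom and fill implicit hydrogens from standard valence (C 4, N 3, O 2, S 2, halogen 1):
  atom 1: O, bond orders sum to 2 (valence 2) → 0 H
  atom 2: C, bond orders sum to 4 (valence 4) → 0 H
  atom 3: O, bond orders sum to 2 (valence 2) → 0 H
  atom 4: C, bond orders sum to 1 (valence 4) → 3 H
  atom 5: C, bond orders sum to 4 (valence 4) → 0 H
  atom 6: C, bond orders sum to 4 (valence 4) → 0 H
  atom 7: C, bond orders sum to 4 (valence 4) → 0 H
  atom 8: N, bond orders sum to 3 (valence 3) → 0 H
  atom 9: C, bond orders sum to 3 (valence 4) → 1 H
  atom 10: C, bond orders sum to 3 (valence 4) → 1 H
  atom 11: C, bond orders sum to 4 (valence 4) → 0 H
  atom 12: C, bond orders sum to 4 (valence 4) → 0 H
  atom 13: C, bond orders sum to 1 (valence 4) → 3 H
  atom 14: C, bond orders sum to 4 (valence 4) → 0 H
  atom 15: F (halogen, monovalent) → 0 H
  atom 16: F (halogen, monovalent) → 0 H
  atom 17: F (halogen, monovalent) → 0 H
Totals → C:11, H:8, F:3, N:1, O:2.

C11H8F3NO2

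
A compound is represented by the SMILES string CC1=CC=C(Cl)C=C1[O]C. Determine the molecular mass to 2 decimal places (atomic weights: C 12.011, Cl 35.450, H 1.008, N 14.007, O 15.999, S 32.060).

First, the molecular formula is C8H9ClO (counting implicit H from valence).
  C: 8 × 12.011 = 96.088
  Cl: 1 × 35.450 = 35.450
  H: 9 × 1.008 = 9.072
  O: 1 × 15.999 = 15.999
Sum: 8×12.011 + 1×35.450 + 9×1.008 + 1×15.999 = 156.609 → 156.61 g/mol.

156.61 g/mol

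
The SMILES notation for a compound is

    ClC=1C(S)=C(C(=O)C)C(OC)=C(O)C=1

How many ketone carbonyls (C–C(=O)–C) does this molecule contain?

The ketone motif appears at heavy-atom position 6 in the SMILES.
Other groups present: 1 ether, 1 hydroxyl, 1 thiol.
Ketone count: 1.

1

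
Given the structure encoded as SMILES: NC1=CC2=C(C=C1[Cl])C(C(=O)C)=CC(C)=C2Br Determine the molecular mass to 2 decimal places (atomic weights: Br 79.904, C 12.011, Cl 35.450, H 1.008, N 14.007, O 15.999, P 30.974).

312.59 g/mol

First, the molecular formula is C13H11BrClNO (counting implicit H from valence).
  Br: 1 × 79.904 = 79.904
  C: 13 × 12.011 = 156.143
  Cl: 1 × 35.450 = 35.450
  H: 11 × 1.008 = 11.088
  N: 1 × 14.007 = 14.007
  O: 1 × 15.999 = 15.999
Sum: 1×79.904 + 13×12.011 + 1×35.450 + 11×1.008 + 1×14.007 + 1×15.999 = 312.591 → 312.59 g/mol.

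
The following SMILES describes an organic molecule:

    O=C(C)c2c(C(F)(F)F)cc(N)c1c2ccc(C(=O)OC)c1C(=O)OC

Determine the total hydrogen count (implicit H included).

Walk through each heavy atom and fill implicit hydrogens from standard valence (C 4, N 3, O 2, S 2, halogen 1); for lowercase aromatic atoms, an aromatic c carries 1 H when it has two neighbours and 0 H with three, and aromatic n carries 0 H:
  atom 1: O, bond orders sum to 2 (valence 2) → 0 H
  atom 2: C, bond orders sum to 4 (valence 4) → 0 H
  atom 3: C, bond orders sum to 1 (valence 4) → 3 H
  atom 4: aromatic c, 3 neighbours → 0 H
  atom 5: aromatic c, 3 neighbours → 0 H
  atom 6: C, bond orders sum to 4 (valence 4) → 0 H
  atom 7: F (halogen, monovalent) → 0 H
  atom 8: F (halogen, monovalent) → 0 H
  atom 9: F (halogen, monovalent) → 0 H
  atom 10: aromatic c, 2 neighbours → 1 H
  atom 11: aromatic c, 3 neighbours → 0 H
  atom 12: N, bond orders sum to 1 (valence 3) → 2 H
  atom 13: aromatic c, 3 neighbours → 0 H
  atom 14: aromatic c, 3 neighbours → 0 H
  atom 15: aromatic c, 2 neighbours → 1 H
  atom 16: aromatic c, 2 neighbours → 1 H
  atom 17: aromatic c, 3 neighbours → 0 H
  atom 18: C, bond orders sum to 4 (valence 4) → 0 H
  atom 19: O, bond orders sum to 2 (valence 2) → 0 H
  atom 20: O, bond orders sum to 2 (valence 2) → 0 H
  atom 21: C, bond orders sum to 1 (valence 4) → 3 H
  atom 22: aromatic c, 3 neighbours → 0 H
  atom 23: C, bond orders sum to 4 (valence 4) → 0 H
  atom 24: O, bond orders sum to 2 (valence 2) → 0 H
  atom 25: O, bond orders sum to 2 (valence 2) → 0 H
  atom 26: C, bond orders sum to 1 (valence 4) → 3 H
Total hydrogens: 14.

14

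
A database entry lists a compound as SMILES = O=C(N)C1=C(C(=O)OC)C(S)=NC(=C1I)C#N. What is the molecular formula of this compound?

C9H6IN3O3S

Walk through each heavy atom and fill implicit hydrogens from standard valence (C 4, N 3, O 2, S 2, halogen 1):
  atom 1: O, bond orders sum to 2 (valence 2) → 0 H
  atom 2: C, bond orders sum to 4 (valence 4) → 0 H
  atom 3: N, bond orders sum to 1 (valence 3) → 2 H
  atom 4: C, bond orders sum to 4 (valence 4) → 0 H
  atom 5: C, bond orders sum to 4 (valence 4) → 0 H
  atom 6: C, bond orders sum to 4 (valence 4) → 0 H
  atom 7: O, bond orders sum to 2 (valence 2) → 0 H
  atom 8: O, bond orders sum to 2 (valence 2) → 0 H
  atom 9: C, bond orders sum to 1 (valence 4) → 3 H
  atom 10: C, bond orders sum to 4 (valence 4) → 0 H
  atom 11: S, bond orders sum to 1 (valence 2) → 1 H
  atom 12: N, bond orders sum to 3 (valence 3) → 0 H
  atom 13: C, bond orders sum to 4 (valence 4) → 0 H
  atom 14: C, bond orders sum to 4 (valence 4) → 0 H
  atom 15: I (halogen, monovalent) → 0 H
  atom 16: C, bond orders sum to 4 (valence 4) → 0 H
  atom 17: N, bond orders sum to 3 (valence 3) → 0 H
Totals → C:9, H:6, I:1, N:3, O:3, S:1.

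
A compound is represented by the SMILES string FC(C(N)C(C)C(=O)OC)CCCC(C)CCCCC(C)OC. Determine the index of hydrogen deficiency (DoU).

1

Molecular formula: C18H36FNO3.
DoU = (2C + 2 + N − H − X) / 2, where X is the halogen count and O/S are ignored.
    = (2·18 + 2 + 1 − 36 − 1) / 2 = 2 / 2 = 1.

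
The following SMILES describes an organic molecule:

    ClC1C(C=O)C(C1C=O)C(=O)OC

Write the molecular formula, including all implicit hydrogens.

C8H9ClO4

Walk through each heavy atom and fill implicit hydrogens from standard valence (C 4, N 3, O 2, S 2, halogen 1):
  atom 1: Cl (halogen, monovalent) → 0 H
  atom 2: C, bond orders sum to 3 (valence 4) → 1 H
  atom 3: C, bond orders sum to 3 (valence 4) → 1 H
  atom 4: C, bond orders sum to 3 (valence 4) → 1 H
  atom 5: O, bond orders sum to 2 (valence 2) → 0 H
  atom 6: C, bond orders sum to 3 (valence 4) → 1 H
  atom 7: C, bond orders sum to 3 (valence 4) → 1 H
  atom 8: C, bond orders sum to 3 (valence 4) → 1 H
  atom 9: O, bond orders sum to 2 (valence 2) → 0 H
  atom 10: C, bond orders sum to 4 (valence 4) → 0 H
  atom 11: O, bond orders sum to 2 (valence 2) → 0 H
  atom 12: O, bond orders sum to 2 (valence 2) → 0 H
  atom 13: C, bond orders sum to 1 (valence 4) → 3 H
Totals → C:8, H:9, Cl:1, O:4.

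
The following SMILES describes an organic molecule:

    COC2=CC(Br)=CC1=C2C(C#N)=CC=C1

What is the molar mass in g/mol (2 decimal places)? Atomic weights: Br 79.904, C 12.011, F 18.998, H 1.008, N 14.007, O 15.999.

262.11 g/mol

First, the molecular formula is C12H8BrNO (counting implicit H from valence).
  Br: 1 × 79.904 = 79.904
  C: 12 × 12.011 = 144.132
  H: 8 × 1.008 = 8.064
  N: 1 × 14.007 = 14.007
  O: 1 × 15.999 = 15.999
Sum: 1×79.904 + 12×12.011 + 8×1.008 + 1×14.007 + 1×15.999 = 262.106 → 262.11 g/mol.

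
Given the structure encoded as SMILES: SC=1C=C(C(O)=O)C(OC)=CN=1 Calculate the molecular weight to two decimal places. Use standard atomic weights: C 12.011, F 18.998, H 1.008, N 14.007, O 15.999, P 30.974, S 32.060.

185.20 g/mol

First, the molecular formula is C7H7NO3S (counting implicit H from valence).
  C: 7 × 12.011 = 84.077
  H: 7 × 1.008 = 7.056
  N: 1 × 14.007 = 14.007
  O: 3 × 15.999 = 47.997
  S: 1 × 32.060 = 32.060
Sum: 7×12.011 + 7×1.008 + 1×14.007 + 3×15.999 + 1×32.060 = 185.197 → 185.20 g/mol.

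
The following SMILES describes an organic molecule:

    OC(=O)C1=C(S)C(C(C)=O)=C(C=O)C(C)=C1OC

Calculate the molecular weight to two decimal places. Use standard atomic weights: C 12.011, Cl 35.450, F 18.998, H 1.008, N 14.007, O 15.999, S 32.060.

First, the molecular formula is C12H12O5S (counting implicit H from valence).
  C: 12 × 12.011 = 144.132
  H: 12 × 1.008 = 12.096
  O: 5 × 15.999 = 79.995
  S: 1 × 32.060 = 32.060
Sum: 12×12.011 + 12×1.008 + 5×15.999 + 1×32.060 = 268.283 → 268.28 g/mol.

268.28 g/mol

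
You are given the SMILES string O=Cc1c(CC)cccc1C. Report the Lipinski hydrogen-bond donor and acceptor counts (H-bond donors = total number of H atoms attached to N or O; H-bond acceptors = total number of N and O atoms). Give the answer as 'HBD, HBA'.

0, 1

Donors: find every N or O and count the H atoms it carries.
  atom 1 (O): bond orders sum to 2 → 0 H
Lipinski HBD = 0.
Acceptors: N atoms = 0, O atoms = 1 → HBA = 1.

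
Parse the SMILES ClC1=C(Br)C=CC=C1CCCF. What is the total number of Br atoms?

Scan the SMILES for Br atoms (remember two-letter symbols like Cl and Br are single atoms).
Bromine count: 1.

1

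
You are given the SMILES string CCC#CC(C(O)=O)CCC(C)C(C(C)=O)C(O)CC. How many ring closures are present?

0

In SMILES, each pair of matching ring-closure digits denotes one ring-closing bond; the number of such bonds equals the number of independent rings.
Ring-closure bonds here: 0.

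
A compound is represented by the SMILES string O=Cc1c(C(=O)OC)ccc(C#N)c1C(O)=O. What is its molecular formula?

C11H7NO5

Walk through each heavy atom and fill implicit hydrogens from standard valence (C 4, N 3, O 2, S 2, halogen 1); for lowercase aromatic atoms, an aromatic c carries 1 H when it has two neighbours and 0 H with three, and aromatic n carries 0 H:
  atom 1: O, bond orders sum to 2 (valence 2) → 0 H
  atom 2: C, bond orders sum to 3 (valence 4) → 1 H
  atom 3: aromatic c, 3 neighbours → 0 H
  atom 4: aromatic c, 3 neighbours → 0 H
  atom 5: C, bond orders sum to 4 (valence 4) → 0 H
  atom 6: O, bond orders sum to 2 (valence 2) → 0 H
  atom 7: O, bond orders sum to 2 (valence 2) → 0 H
  atom 8: C, bond orders sum to 1 (valence 4) → 3 H
  atom 9: aromatic c, 2 neighbours → 1 H
  atom 10: aromatic c, 2 neighbours → 1 H
  atom 11: aromatic c, 3 neighbours → 0 H
  atom 12: C, bond orders sum to 4 (valence 4) → 0 H
  atom 13: N, bond orders sum to 3 (valence 3) → 0 H
  atom 14: aromatic c, 3 neighbours → 0 H
  atom 15: C, bond orders sum to 4 (valence 4) → 0 H
  atom 16: O, bond orders sum to 1 (valence 2) → 1 H
  atom 17: O, bond orders sum to 2 (valence 2) → 0 H
Totals → C:11, H:7, N:1, O:5.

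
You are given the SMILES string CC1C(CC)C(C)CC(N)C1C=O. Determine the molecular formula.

Walk through each heavy atom and fill implicit hydrogens from standard valence (C 4, N 3, O 2, S 2, halogen 1):
  atom 1: C, bond orders sum to 1 (valence 4) → 3 H
  atom 2: C, bond orders sum to 3 (valence 4) → 1 H
  atom 3: C, bond orders sum to 3 (valence 4) → 1 H
  atom 4: C, bond orders sum to 2 (valence 4) → 2 H
  atom 5: C, bond orders sum to 1 (valence 4) → 3 H
  atom 6: C, bond orders sum to 3 (valence 4) → 1 H
  atom 7: C, bond orders sum to 1 (valence 4) → 3 H
  atom 8: C, bond orders sum to 2 (valence 4) → 2 H
  atom 9: C, bond orders sum to 3 (valence 4) → 1 H
  atom 10: N, bond orders sum to 1 (valence 3) → 2 H
  atom 11: C, bond orders sum to 3 (valence 4) → 1 H
  atom 12: C, bond orders sum to 3 (valence 4) → 1 H
  atom 13: O, bond orders sum to 2 (valence 2) → 0 H
Totals → C:11, H:21, N:1, O:1.
In Hill order: C11H21NO.

C11H21NO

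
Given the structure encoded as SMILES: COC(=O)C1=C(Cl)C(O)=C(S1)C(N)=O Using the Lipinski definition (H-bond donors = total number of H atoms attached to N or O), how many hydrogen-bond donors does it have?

Donors: find every N or O and count the H atoms it carries.
  atom 2 (O): bond orders sum to 2 → 0 H
  atom 4 (O): bond orders sum to 2 → 0 H
  atom 9 (O): bond orders sum to 1 → 1 H
  atom 13 (N): bond orders sum to 1 → 2 H
  atom 14 (O): bond orders sum to 2 → 0 H
Lipinski HBD = 3.

3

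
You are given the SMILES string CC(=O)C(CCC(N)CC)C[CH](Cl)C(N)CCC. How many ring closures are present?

0

In SMILES, each pair of matching ring-closure digits denotes one ring-closing bond; the number of such bonds equals the number of independent rings.
Ring-closure bonds here: 0.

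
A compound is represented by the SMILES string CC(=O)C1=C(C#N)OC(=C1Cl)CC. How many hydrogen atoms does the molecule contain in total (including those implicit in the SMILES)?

Walk through each heavy atom and fill implicit hydrogens from standard valence (C 4, N 3, O 2, S 2, halogen 1):
  atom 1: C, bond orders sum to 1 (valence 4) → 3 H
  atom 2: C, bond orders sum to 4 (valence 4) → 0 H
  atom 3: O, bond orders sum to 2 (valence 2) → 0 H
  atom 4: C, bond orders sum to 4 (valence 4) → 0 H
  atom 5: C, bond orders sum to 4 (valence 4) → 0 H
  atom 6: C, bond orders sum to 4 (valence 4) → 0 H
  atom 7: N, bond orders sum to 3 (valence 3) → 0 H
  atom 8: O, bond orders sum to 2 (valence 2) → 0 H
  atom 9: C, bond orders sum to 4 (valence 4) → 0 H
  atom 10: C, bond orders sum to 4 (valence 4) → 0 H
  atom 11: Cl (halogen, monovalent) → 0 H
  atom 12: C, bond orders sum to 2 (valence 4) → 2 H
  atom 13: C, bond orders sum to 1 (valence 4) → 3 H
Total hydrogens: 8.

8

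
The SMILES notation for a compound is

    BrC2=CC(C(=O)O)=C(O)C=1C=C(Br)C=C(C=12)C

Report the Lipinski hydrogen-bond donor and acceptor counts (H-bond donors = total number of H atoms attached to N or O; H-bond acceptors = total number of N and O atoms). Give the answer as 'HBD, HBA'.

Donors: find every N or O and count the H atoms it carries.
  atom 6 (O): bond orders sum to 2 → 0 H
  atom 7 (O): bond orders sum to 1 → 1 H
  atom 9 (O): bond orders sum to 1 → 1 H
Lipinski HBD = 2.
Acceptors: N atoms = 0, O atoms = 3 → HBA = 3.

2, 3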